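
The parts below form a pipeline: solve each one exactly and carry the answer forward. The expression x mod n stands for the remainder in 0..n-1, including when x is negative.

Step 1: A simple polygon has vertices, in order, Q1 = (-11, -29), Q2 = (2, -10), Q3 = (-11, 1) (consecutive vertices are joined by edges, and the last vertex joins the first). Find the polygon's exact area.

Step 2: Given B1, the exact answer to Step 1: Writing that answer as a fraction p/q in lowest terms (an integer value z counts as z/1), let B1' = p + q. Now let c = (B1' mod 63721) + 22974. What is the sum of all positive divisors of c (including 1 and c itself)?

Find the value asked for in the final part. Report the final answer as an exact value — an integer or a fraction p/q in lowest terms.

Step 1: cross terms: (-11*-10 - 2*-29)=168, (2*1 - -11*-10)=-108, (-11*-29 - -11*1)=330; twice the area = |390| = 390; area = 195; answer 195
Step 2: B1 = 195; threaded value p + q = 196; c = 23170; 23170 = 2 * 5 * 7 * 331; sigma = (1 + 2) * (1 + 5) * (1 + 7) * (1 + 331) = 3 * 6 * 8 * 332 = 47808; answer 47808

47808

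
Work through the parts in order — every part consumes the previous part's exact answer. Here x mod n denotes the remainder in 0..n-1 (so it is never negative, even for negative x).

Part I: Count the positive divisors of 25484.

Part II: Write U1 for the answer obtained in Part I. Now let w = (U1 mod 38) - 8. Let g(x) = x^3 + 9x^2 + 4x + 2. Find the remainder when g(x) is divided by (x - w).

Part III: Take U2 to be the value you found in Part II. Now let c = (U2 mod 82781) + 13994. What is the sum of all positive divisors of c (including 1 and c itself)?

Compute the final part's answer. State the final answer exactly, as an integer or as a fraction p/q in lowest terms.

43680

Part I: 25484 = 2^2 * 23 * 277; number of divisors = (2+1) * (1+1) * (1+1) = 12; answer 12
Part II: U1 = 12; w = 4; remainder = value at the root: 1*(4)^3 + 9*(4)^2 + 4*(4)^1 + 2 = (64) + (144) + (16) + (2) = 226; answer 226
Part III: U2 = 226; c = 14220; 14220 = 2^2 * 3^2 * 5 * 79; sigma = (1 + 2 + 4) * (1 + 3 + 9) * (1 + 5) * (1 + 79) = 7 * 13 * 6 * 80 = 43680; answer 43680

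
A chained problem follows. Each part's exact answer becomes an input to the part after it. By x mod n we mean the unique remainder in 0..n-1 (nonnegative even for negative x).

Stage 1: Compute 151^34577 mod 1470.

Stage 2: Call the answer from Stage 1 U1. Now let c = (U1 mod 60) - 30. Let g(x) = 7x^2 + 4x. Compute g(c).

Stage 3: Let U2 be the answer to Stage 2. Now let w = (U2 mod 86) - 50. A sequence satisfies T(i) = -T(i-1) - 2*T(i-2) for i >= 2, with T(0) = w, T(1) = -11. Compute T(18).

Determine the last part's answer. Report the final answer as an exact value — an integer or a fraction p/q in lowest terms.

23157

Stage 1: squarings mod 1470: 151^1=151, 151^2=751, 151^4=991, 151^8=121, 151^16=1411, 151^32=541, 151^64=151, 151^128=751, 151^256=991, 151^512=121, 151^1024=1411, 151^2048=541, 151^4096=151, 151^8192=751, 151^16384=991, 151^32768=121; 151^34577 = 151^1 * 151^16 * 151^256 * 151^512 * 151^1024 * 151^32768 = 541 (mod 1470); answer 541
Stage 2: U1 = 541; c = -29; 7*(-29)^2 + 4*(-29)^1 = (5887) + (-116) = 5771; answer 5771
Stage 3: U2 = 5771; w = -41; T(2) = -1*(-11) - 2*(-41) = 93; iterating: T(2)=93, T(3)=-71, T(4)=-115, T(5)=257, T(6)=-27, T(7)=-487, T(8)=541, T(9)=433, T(10)=-1515, T(11)=649, T(12)=2381, T(13)=-3679, T(14)=-1083, T(15)=8441, T(16)=-6275, T(17)=-10607, T(18)=23157; answer 23157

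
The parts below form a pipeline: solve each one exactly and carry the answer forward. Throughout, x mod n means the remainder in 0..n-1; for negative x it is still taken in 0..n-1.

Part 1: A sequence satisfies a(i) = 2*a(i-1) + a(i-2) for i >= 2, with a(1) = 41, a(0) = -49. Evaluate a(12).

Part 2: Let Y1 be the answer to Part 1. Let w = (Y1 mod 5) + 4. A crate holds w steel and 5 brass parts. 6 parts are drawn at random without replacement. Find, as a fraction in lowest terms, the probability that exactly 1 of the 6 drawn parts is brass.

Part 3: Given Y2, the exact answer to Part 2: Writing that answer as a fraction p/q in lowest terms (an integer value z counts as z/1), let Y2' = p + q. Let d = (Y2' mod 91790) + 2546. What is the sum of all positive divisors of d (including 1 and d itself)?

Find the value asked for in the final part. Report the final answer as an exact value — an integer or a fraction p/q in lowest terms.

Part 1: a(2) = 2*(41) + 1*(-49) = 33; iterating: a(2)=33, a(3)=107, a(4)=247, a(5)=601, a(6)=1449, a(7)=3499, a(8)=8447, a(9)=20393, a(10)=49233, a(11)=118859, a(12)=286951; answer 286951
Part 2: Y1 = 286951; w = 5; total draws C(10,6) = 210; favorable C(5,1)*C(5,5) = 5; P = 1/42; answer 1/42
Part 3: Y2 = 1/42; threaded value p + q = 43; d = 2589; 2589 = 3 * 863; sigma = (1 + 3) * (1 + 863) = 4 * 864 = 3456; answer 3456

3456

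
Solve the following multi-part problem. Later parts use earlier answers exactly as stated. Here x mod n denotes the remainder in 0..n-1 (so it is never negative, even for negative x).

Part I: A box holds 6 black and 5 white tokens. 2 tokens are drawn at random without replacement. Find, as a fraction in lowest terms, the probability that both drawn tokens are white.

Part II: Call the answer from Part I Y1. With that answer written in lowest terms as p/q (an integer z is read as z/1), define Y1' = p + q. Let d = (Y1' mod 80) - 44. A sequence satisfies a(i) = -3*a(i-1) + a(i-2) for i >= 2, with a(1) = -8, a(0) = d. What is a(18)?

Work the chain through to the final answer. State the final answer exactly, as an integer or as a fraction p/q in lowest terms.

Part I: total draws C(11,2) = 55; favorable C(5,2) = 10; P = 2/11; answer 2/11
Part II: Y1 = 2/11; threaded value p + q = 13; d = -31; a(2) = -3*(-8) + 1*(-31) = -7; iterating: a(2)=-7, a(3)=13, a(4)=-46, a(5)=151, a(6)=-499, a(7)=1648, a(8)=-5443, a(9)=17977, a(10)=-59374, a(11)=196099, a(12)=-647671, a(13)=2139112, a(14)=-7065007, a(15)=23334133, a(16)=-77067406, a(17)=254536351, a(18)=-840676459; answer -840676459

-840676459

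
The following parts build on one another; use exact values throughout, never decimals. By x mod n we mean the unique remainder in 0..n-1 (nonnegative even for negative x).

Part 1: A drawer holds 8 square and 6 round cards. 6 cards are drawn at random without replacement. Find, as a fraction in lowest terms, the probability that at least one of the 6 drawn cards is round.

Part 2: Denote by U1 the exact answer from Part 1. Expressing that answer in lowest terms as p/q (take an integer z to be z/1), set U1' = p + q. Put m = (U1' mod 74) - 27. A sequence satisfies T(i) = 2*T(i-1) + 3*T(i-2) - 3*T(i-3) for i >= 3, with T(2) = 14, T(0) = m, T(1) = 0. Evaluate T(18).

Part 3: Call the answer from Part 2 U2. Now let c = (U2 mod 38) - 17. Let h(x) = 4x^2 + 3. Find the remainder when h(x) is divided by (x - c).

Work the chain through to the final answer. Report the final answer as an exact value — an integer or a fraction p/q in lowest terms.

Part 1: total draws C(14,6) = 3003; complement C(8,6) = 28; favorable 3003 - 28 = 2975; P = 425/429; answer 425/429
Part 2: U1 = 425/429; threaded value p + q = 854; m = 13; T(3) = 2*(14) + 3*(0) - 3*(13) = -11; iterating: T(3)=-11, T(4)=20, T(5)=-35, T(6)=23, T(7)=-119, T(8)=-64, T(9)=-554, T(10)=-943, T(11)=-3356, T(12)=-7879, T(13)=-22997, T(14)=-59563, T(15)=-164480, T(16)=-438658, T(17)=-1192067, T(18)=-3206668; answer -3206668
Part 3: U2 = -3206668; c = -17; remainder = value at the root: 4*(-17)^2 + 3 = (1156) + (3) = 1159; answer 1159

1159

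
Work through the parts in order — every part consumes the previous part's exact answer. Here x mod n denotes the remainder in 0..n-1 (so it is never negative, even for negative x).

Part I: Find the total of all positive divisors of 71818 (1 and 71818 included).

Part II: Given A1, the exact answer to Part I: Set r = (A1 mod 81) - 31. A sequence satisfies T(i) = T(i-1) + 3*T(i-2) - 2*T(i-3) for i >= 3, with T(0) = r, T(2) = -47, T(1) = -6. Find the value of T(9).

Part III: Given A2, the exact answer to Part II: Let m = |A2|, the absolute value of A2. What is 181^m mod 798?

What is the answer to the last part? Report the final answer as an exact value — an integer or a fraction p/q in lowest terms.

559

Part I: 71818 = 2 * 149 * 241; sigma = (1 + 2) * (1 + 149) * (1 + 241) = 3 * 150 * 242 = 108900; answer 108900
Part II: A1 = 108900; r = 5; T(3) = 1*(-47) + 3*(-6) - 2*(5) = -75; iterating: T(3)=-75, T(4)=-204, T(5)=-335, T(6)=-797, T(7)=-1394, T(8)=-3115, T(9)=-5703; answer -5703
Part III: A2 = -5703; m = 5703; squarings mod 798: 181^1=181, 181^2=43, 181^4=253, 181^8=169, 181^16=631, 181^32=757, 181^64=85, 181^128=43, 181^256=253, 181^512=169, 181^1024=631, 181^2048=757, 181^4096=85; 181^5703 = 181^1 * 181^2 * 181^4 * 181^64 * 181^512 * 181^1024 * 181^4096 = 559 (mod 798); answer 559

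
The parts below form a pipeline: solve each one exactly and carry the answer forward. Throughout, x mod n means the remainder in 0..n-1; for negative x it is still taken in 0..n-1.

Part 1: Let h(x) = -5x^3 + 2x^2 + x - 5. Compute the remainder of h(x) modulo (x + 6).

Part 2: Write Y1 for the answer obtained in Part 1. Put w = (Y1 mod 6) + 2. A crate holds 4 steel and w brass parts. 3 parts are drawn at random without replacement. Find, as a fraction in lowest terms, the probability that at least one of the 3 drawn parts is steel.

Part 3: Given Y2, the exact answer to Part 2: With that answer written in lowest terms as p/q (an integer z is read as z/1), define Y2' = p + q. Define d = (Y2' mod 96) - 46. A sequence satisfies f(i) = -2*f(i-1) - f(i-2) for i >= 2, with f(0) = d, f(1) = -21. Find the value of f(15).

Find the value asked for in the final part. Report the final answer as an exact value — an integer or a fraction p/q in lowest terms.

Part 1: remainder = value at the root: -5*(-6)^3 + 2*(-6)^2 + 1*(-6)^1 - 5 = (1080) + (72) + (-6) + (-5) = 1141; answer 1141
Part 2: Y1 = 1141; w = 3; total draws C(7,3) = 35; complement C(3,3) = 1; favorable 35 - 1 = 34; P = 34/35; answer 34/35
Part 3: Y2 = 34/35; threaded value p + q = 69; d = 23; f(2) = -2*(-21) - 1*(23) = 19; iterating: f(2)=19, f(3)=-17, f(4)=15, f(5)=-13, f(6)=11, f(7)=-9, f(8)=7, f(9)=-5, f(10)=3, f(11)=-1, f(12)=-1, f(13)=3, f(14)=-5, f(15)=7; answer 7

7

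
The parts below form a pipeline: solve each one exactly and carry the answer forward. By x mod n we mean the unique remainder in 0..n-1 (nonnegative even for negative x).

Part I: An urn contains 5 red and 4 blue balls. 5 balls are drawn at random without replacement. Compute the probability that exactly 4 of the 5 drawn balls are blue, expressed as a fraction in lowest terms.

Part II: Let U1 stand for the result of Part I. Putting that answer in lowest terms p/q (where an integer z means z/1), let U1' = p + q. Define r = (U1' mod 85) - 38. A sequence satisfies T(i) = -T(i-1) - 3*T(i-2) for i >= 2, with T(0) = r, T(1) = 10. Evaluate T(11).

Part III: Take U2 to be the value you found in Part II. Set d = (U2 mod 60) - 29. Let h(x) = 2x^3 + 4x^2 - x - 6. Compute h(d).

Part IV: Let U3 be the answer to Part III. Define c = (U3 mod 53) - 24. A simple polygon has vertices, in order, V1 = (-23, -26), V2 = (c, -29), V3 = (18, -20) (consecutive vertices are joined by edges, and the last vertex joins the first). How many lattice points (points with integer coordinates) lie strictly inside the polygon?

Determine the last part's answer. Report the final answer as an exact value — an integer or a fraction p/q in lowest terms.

120

Part I: total draws C(9,5) = 126; favorable C(4,4)*C(5,1) = 5; P = 5/126; answer 5/126
Part II: U1 = 5/126; threaded value p + q = 131; r = 8; T(2) = -1*(10) - 3*(8) = -34; iterating: T(2)=-34, T(3)=4, T(4)=98, T(5)=-110, T(6)=-184, T(7)=514, T(8)=38, T(9)=-1580, T(10)=1466, T(11)=3274; answer 3274
Part III: U2 = 3274; d = 5; 2*(5)^3 + 4*(5)^2 - 1*(5)^1 - 6 = (250) + (100) + (-5) + (-6) = 339; answer 339
Part IV: U3 = 339; c = -3; cross terms: (-23*-29 - -3*-26)=589, (-3*-20 - 18*-29)=582, (18*-26 - -23*-20)=-928; twice the area = |243| = 243; area = 243/2; boundary points = 1 + 3 + 1 = 5; strictly interior points = area - boundary/2 + 1 = 120; answer 120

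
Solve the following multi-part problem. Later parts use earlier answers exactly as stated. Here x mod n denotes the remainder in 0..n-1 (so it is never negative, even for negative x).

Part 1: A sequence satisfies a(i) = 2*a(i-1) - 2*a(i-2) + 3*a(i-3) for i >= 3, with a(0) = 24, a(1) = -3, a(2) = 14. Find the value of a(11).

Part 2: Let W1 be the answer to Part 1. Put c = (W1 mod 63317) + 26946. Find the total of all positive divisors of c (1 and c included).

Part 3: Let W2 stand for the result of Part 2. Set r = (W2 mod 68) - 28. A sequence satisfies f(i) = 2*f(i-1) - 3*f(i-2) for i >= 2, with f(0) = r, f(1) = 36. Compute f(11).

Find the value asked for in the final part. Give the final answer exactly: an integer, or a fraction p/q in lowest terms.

-11316

Part 1: a(3) = 2*(14) - 2*(-3) + 3*(24) = 106; iterating: a(3)=106, a(4)=175, a(5)=180, a(6)=328, a(7)=821, a(8)=1526, a(9)=2394, a(10)=4199, a(11)=8188; answer 8188
Part 2: W1 = 8188; c = 35134; 35134 = 2 * 11 * 1597; sigma = (1 + 2) * (1 + 11) * (1 + 1597) = 3 * 12 * 1598 = 57528; answer 57528
Part 3: W2 = 57528; r = -28; f(2) = 2*(36) - 3*(-28) = 156; iterating: f(2)=156, f(3)=204, f(4)=-60, f(5)=-732, f(6)=-1284, f(7)=-372, f(8)=3108, f(9)=7332, f(10)=5340, f(11)=-11316; answer -11316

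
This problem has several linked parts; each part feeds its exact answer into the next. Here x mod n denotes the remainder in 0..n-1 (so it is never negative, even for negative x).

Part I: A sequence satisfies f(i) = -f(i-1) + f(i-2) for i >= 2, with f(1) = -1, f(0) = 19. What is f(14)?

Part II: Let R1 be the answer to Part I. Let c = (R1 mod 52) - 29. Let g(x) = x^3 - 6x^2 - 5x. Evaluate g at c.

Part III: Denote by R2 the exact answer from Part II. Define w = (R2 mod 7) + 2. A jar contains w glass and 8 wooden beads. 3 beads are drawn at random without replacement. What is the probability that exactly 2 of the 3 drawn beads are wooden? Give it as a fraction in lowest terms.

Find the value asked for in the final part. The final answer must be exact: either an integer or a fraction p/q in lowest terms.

Part I: f(2) = -1*(-1) + 1*(19) = 20; iterating: f(2)=20, f(3)=-21, f(4)=41, f(5)=-62, f(6)=103, f(7)=-165, f(8)=268, f(9)=-433, f(10)=701, f(11)=-1134, f(12)=1835, f(13)=-2969, f(14)=4804; answer 4804
Part II: R1 = 4804; c = -9; 1*(-9)^3 - 6*(-9)^2 - 5*(-9)^1 = (-729) + (-486) + (45) = -1170; answer -1170
Part III: R2 = -1170; w = 8; total draws C(16,3) = 560; favorable C(8,2)*C(8,1) = 224; P = 2/5; answer 2/5

2/5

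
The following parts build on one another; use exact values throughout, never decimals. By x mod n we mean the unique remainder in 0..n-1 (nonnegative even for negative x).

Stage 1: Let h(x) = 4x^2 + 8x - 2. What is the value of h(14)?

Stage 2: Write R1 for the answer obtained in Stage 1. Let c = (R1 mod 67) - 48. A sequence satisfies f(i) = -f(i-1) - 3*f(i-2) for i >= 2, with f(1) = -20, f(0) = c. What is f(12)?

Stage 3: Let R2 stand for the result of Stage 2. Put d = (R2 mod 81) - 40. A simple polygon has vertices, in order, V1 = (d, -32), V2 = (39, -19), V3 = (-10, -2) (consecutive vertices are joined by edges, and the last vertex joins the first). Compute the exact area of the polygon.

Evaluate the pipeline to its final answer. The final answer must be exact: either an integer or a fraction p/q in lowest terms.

Stage 1: 4*(14)^2 + 8*(14)^1 - 2 = (784) + (112) + (-2) = 894; answer 894
Stage 2: R1 = 894; c = -25; f(2) = -1*(-20) - 3*(-25) = 95; iterating: f(2)=95, f(3)=-35, f(4)=-250, f(5)=355, f(6)=395, f(7)=-1460, f(8)=275, f(9)=4105, f(10)=-4930, f(11)=-7385, f(12)=22175; answer 22175
Stage 3: R2 = 22175; d = 22; cross terms: (22*-19 - 39*-32)=830, (39*-2 - -10*-19)=-268, (-10*-32 - 22*-2)=364; twice the area = |926| = 926; area = 463; answer 463

463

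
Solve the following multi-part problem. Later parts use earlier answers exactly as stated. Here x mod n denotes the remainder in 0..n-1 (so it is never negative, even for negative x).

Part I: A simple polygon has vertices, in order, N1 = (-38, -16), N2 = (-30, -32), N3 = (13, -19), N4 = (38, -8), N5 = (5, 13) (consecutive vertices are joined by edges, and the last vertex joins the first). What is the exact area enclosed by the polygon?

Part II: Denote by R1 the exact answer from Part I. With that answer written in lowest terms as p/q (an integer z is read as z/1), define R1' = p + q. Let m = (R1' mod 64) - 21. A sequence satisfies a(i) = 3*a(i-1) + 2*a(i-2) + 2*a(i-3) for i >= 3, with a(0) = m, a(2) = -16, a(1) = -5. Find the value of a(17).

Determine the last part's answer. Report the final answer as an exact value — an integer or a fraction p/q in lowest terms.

-1673311928

Part I: cross terms: (-38*-32 - -30*-16)=736, (-30*-19 - 13*-32)=986, (13*-8 - 38*-19)=618, (38*13 - 5*-8)=534, (5*-16 - -38*13)=414; twice the area = |3288| = 3288; area = 1644; answer 1644
Part II: R1 = 1644; threaded value p + q = 1645; m = 24; a(3) = 3*(-16) + 2*(-5) + 2*(24) = -10; iterating: a(3)=-10, a(4)=-72, a(5)=-268, a(6)=-968, a(7)=-3584, a(8)=-13224, a(9)=-48776, a(10)=-179944, a(11)=-663832, a(12)=-2448936, a(13)=-9034360, a(14)=-33328616, a(15)=-122952440, a(16)=-453583272, a(17)=-1673311928; answer -1673311928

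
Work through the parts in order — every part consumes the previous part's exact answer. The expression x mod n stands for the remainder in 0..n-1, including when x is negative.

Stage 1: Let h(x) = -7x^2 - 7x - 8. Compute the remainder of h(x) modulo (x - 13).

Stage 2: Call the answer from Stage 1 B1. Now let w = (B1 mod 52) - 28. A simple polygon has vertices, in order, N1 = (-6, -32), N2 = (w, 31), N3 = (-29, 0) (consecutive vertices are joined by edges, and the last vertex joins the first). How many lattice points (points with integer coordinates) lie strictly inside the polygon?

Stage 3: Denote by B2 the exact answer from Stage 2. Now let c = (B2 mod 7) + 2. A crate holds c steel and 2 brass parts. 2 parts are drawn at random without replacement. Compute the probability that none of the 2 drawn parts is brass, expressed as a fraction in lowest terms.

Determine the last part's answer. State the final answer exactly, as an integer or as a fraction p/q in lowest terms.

2/5

Stage 1: remainder = value at the root: -7*(13)^2 - 7*(13)^1 - 8 = (-1183) + (-91) + (-8) = -1282; answer -1282
Stage 2: B1 = -1282; w = -10; cross terms: (-6*31 - -10*-32)=-506, (-10*0 - -29*31)=899, (-29*-32 - -6*0)=928; twice the area = |1321| = 1321; area = 1321/2; boundary points = 1 + 1 + 1 = 3; strictly interior points = area - boundary/2 + 1 = 660; answer 660
Stage 3: B2 = 660; c = 4; total draws C(6,2) = 15; favorable C(4,2) = 6; P = 2/5; answer 2/5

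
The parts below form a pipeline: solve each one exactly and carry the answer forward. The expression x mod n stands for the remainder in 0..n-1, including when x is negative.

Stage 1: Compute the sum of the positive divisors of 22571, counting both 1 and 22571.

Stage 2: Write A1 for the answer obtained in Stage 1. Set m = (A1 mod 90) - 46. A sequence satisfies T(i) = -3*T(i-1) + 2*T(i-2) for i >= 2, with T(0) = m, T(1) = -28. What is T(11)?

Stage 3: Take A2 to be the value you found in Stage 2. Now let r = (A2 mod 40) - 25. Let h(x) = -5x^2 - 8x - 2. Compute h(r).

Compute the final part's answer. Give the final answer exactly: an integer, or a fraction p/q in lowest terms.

-2927

Stage 1: 22571 is prime, so its only divisors are 1 and 22571; sigma = 1 + 22571 = 22572; answer 22572
Stage 2: A1 = 22572; m = 26; T(2) = -3*(-28) + 2*(26) = 136; iterating: T(2)=136, T(3)=-464, T(4)=1664, T(5)=-5920, T(6)=21088, T(7)=-75104, T(8)=267488, T(9)=-952672, T(10)=3392992, T(11)=-12084320; answer -12084320
Stage 3: A2 = -12084320; r = -25; -5*(-25)^2 - 8*(-25)^1 - 2 = (-3125) + (200) + (-2) = -2927; answer -2927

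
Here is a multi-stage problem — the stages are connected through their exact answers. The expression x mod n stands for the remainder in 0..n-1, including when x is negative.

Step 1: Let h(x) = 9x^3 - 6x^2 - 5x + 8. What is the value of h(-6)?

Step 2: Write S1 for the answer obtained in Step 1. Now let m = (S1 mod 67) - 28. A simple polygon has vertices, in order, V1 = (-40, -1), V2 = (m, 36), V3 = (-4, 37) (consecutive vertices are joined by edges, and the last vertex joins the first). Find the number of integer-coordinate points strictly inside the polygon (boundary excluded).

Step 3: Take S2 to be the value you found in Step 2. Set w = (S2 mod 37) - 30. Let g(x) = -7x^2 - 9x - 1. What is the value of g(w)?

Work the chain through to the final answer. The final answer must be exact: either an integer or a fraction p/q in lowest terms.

Step 1: 9*(-6)^3 - 6*(-6)^2 - 5*(-6)^1 + 8 = (-1944) + (-216) + (30) + (8) = -2122; answer -2122
Step 2: S1 = -2122; m = -6; cross terms: (-40*36 - -6*-1)=-1446, (-6*37 - -4*36)=-78, (-4*-1 - -40*37)=1484; twice the area = |-40| = 40; area = 20; boundary points = 1 + 1 + 2 = 4; strictly interior points = area - boundary/2 + 1 = 19; answer 19
Step 3: S2 = 19; w = -11; -7*(-11)^2 - 9*(-11)^1 - 1 = (-847) + (99) + (-1) = -749; answer -749

-749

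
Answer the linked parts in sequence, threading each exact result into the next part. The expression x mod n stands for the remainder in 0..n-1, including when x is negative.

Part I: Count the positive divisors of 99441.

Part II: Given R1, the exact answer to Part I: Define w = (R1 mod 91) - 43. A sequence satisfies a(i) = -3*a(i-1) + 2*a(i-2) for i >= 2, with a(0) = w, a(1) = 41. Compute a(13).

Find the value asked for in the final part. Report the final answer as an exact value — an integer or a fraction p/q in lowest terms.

Part I: 99441 = 3^3 * 29 * 127; number of divisors = (3+1) * (1+1) * (1+1) = 16; answer 16
Part II: R1 = 16; w = -27; a(2) = -3*(41) + 2*(-27) = -177; iterating: a(2)=-177, a(3)=613, a(4)=-2193, a(5)=7805, a(6)=-27801, a(7)=99013, a(8)=-352641, a(9)=1255949, a(10)=-4473129, a(11)=15931285, a(12)=-56740113, a(13)=202082909; answer 202082909

202082909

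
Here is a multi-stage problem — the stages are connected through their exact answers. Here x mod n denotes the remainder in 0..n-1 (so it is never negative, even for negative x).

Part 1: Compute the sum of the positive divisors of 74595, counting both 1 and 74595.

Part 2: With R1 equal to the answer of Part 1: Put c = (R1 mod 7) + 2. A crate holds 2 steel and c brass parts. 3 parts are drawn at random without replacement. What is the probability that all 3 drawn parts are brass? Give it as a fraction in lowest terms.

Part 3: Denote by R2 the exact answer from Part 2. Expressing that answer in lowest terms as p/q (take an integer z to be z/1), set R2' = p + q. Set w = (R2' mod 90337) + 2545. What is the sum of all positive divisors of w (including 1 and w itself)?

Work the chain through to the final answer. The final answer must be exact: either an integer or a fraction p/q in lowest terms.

Part 1: 74595 = 3 * 5 * 4973; sigma = (1 + 3) * (1 + 5) * (1 + 4973) = 4 * 6 * 4974 = 119376; answer 119376
Part 2: R1 = 119376; c = 7; total draws C(9,3) = 84; favorable C(7,3) = 35; P = 5/12; answer 5/12
Part 3: R2 = 5/12; threaded value p + q = 17; w = 2562; 2562 = 2 * 3 * 7 * 61; sigma = (1 + 2) * (1 + 3) * (1 + 7) * (1 + 61) = 3 * 4 * 8 * 62 = 5952; answer 5952

5952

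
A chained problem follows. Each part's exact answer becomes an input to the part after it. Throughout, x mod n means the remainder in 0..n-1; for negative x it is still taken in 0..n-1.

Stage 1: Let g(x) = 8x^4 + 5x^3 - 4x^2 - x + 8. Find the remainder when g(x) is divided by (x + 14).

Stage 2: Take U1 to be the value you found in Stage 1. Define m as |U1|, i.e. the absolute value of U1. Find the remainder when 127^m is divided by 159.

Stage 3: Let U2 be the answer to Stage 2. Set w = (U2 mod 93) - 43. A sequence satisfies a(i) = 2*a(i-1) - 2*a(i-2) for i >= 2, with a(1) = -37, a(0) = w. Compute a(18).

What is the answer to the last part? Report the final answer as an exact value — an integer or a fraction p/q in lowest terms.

-512

Stage 1: remainder = value at the root: 8*(-14)^4 + 5*(-14)^3 - 4*(-14)^2 - 1*(-14)^1 + 8 = (307328) + (-13720) + (-784) + (14) + (8) = 292846; answer 292846
Stage 2: U1 = 292846; m = 292846; squarings mod 159: 127^1=127, 127^2=70, 127^4=130, 127^8=46, 127^16=49, 127^32=16, 127^64=97, 127^128=28, 127^256=148, 127^512=121, 127^1024=13, 127^2048=10, 127^4096=100, 127^8192=142, 127^16384=130, 127^32768=46, 127^65536=49, 127^131072=16, 127^262144=97; 127^292846 = 127^2 * 127^4 * 127^8 * 127^32 * 127^64 * 127^128 * 127^256 * 127^512 * 127^1024 * 127^4096 * 127^8192 * 127^16384 * 127^262144 = 7 (mod 159); answer 7
Stage 3: U2 = 7; w = -36; a(2) = 2*(-37) - 2*(-36) = -2; iterating: a(2)=-2, a(3)=70, a(4)=144, a(5)=148, a(6)=8, a(7)=-280, a(8)=-576, a(9)=-592, a(10)=-32, a(11)=1120, a(12)=2304, a(13)=2368, a(14)=128, a(15)=-4480, a(16)=-9216, a(17)=-9472, a(18)=-512; answer -512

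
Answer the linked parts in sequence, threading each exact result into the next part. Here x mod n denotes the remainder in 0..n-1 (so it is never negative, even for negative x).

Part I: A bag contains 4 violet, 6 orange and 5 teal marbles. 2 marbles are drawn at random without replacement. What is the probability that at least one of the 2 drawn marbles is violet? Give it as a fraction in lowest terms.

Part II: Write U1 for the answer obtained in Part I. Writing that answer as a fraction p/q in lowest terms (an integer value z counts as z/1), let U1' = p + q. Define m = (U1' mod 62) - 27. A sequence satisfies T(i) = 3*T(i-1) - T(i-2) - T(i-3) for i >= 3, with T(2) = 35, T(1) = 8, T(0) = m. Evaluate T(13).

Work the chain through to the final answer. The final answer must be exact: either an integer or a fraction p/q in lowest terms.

Part I: total draws C(15,2) = 105; complement C(11,2) = 55; favorable 105 - 55 = 50; P = 10/21; answer 10/21
Part II: U1 = 10/21; threaded value p + q = 31; m = 4; T(3) = 3*(35) - 1*(8) - 1*(4) = 93; iterating: T(3)=93, T(4)=236, T(5)=580, T(6)=1411, T(7)=3417, T(8)=8260, T(9)=19952, T(10)=48179, T(11)=116325, T(12)=280844, T(13)=678028; answer 678028

678028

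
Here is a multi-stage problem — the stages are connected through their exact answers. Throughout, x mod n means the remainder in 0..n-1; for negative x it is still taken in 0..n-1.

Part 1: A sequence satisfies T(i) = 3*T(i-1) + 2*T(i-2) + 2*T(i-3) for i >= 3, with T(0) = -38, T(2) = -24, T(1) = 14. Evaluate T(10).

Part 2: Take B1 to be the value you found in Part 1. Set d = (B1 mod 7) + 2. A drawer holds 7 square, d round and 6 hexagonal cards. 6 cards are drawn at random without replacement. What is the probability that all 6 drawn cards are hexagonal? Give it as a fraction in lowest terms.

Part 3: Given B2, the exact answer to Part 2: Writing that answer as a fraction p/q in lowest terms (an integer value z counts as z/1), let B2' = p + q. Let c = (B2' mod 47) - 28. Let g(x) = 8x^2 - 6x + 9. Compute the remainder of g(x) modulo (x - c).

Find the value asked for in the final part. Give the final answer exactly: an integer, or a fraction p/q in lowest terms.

Part 1: T(3) = 3*(-24) + 2*(14) + 2*(-38) = -120; iterating: T(3)=-120, T(4)=-380, T(5)=-1428, T(6)=-5284, T(7)=-19468, T(8)=-71828, T(9)=-264988, T(10)=-977556; answer -977556
Part 2: B1 = -977556; d = 3; total draws C(16,6) = 8008; favorable C(6,6) = 1; P = 1/8008; answer 1/8008
Part 3: B2 = 1/8008; threaded value p + q = 8009; c = -9; remainder = value at the root: 8*(-9)^2 - 6*(-9)^1 + 9 = (648) + (54) + (9) = 711; answer 711

711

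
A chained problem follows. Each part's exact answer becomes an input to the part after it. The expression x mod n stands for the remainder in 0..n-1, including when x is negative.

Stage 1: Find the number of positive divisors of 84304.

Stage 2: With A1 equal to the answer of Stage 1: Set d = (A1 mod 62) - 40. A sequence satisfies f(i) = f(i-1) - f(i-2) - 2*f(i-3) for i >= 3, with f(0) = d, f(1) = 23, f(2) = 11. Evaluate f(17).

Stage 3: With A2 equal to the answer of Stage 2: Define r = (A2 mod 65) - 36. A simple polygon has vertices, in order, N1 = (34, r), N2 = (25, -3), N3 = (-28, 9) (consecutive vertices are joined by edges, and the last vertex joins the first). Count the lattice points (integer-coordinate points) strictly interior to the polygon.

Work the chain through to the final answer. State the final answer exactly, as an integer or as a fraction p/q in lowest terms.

580

Stage 1: 84304 = 2^4 * 11 * 479; number of divisors = (4+1) * (1+1) * (1+1) = 20; answer 20
Stage 2: A1 = 20; d = -20; f(3) = 1*(11) - 1*(23) - 2*(-20) = 28; iterating: f(3)=28, f(4)=-29, f(5)=-79, f(6)=-106, f(7)=31, f(8)=295, f(9)=476, f(10)=119, f(11)=-947, f(12)=-2018, f(13)=-1309, f(14)=2603, f(15)=7948, f(16)=7963, f(17)=-5191; answer -5191
Stage 3: A2 = -5191; r = -27; cross terms: (34*-3 - 25*-27)=573, (25*9 - -28*-3)=141, (-28*-27 - 34*9)=450; twice the area = |1164| = 1164; area = 582; boundary points = 3 + 1 + 2 = 6; strictly interior points = area - boundary/2 + 1 = 580; answer 580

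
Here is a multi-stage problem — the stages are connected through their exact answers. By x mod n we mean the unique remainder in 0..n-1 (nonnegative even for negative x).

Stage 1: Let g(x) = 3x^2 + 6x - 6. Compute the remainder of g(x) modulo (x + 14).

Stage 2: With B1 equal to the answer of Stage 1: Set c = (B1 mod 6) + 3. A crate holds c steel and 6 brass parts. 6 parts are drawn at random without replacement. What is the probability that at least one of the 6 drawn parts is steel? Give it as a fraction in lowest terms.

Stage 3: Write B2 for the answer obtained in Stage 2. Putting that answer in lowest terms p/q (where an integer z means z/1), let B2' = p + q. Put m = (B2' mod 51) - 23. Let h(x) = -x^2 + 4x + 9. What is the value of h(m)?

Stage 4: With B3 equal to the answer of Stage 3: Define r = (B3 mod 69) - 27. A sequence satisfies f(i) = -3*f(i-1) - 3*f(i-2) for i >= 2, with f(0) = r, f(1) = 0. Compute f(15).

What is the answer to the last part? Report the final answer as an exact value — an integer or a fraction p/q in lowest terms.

Stage 1: remainder = value at the root: 3*(-14)^2 + 6*(-14)^1 - 6 = (588) + (-84) + (-6) = 498; answer 498
Stage 2: B1 = 498; c = 3; total draws C(9,6) = 84; complement C(6,6) = 1; favorable 84 - 1 = 83; P = 83/84; answer 83/84
Stage 3: B2 = 83/84; threaded value p + q = 167; m = -9; -1*(-9)^2 + 4*(-9)^1 + 9 = (-81) + (-36) + (9) = -108; answer -108
Stage 4: B3 = -108; r = 3; f(2) = -3*(0) - 3*(3) = -9; iterating: f(2)=-9, f(3)=27, f(4)=-54, f(5)=81, f(6)=-81, f(7)=0, f(8)=243, f(9)=-729, f(10)=1458, f(11)=-2187, f(12)=2187, f(13)=0, f(14)=-6561, f(15)=19683; answer 19683

19683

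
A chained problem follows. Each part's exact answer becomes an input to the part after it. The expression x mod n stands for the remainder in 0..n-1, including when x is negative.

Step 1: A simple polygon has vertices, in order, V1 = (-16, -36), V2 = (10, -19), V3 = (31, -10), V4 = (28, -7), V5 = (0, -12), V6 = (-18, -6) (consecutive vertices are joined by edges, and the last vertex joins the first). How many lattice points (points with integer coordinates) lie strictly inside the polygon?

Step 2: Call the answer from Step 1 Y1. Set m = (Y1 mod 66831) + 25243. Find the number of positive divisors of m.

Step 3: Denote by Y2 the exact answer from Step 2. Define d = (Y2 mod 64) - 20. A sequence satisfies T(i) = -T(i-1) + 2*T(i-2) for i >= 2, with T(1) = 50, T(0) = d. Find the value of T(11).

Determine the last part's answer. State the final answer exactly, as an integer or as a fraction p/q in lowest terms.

Step 1: cross terms: (-16*-19 - 10*-36)=664, (10*-10 - 31*-19)=489, (31*-7 - 28*-10)=63, (28*-12 - 0*-7)=-336, (0*-6 - -18*-12)=-216, (-18*-36 - -16*-6)=552; twice the area = |1216| = 1216; area = 608; boundary points = 1 + 3 + 3 + 1 + 6 + 2 = 16; strictly interior points = area - boundary/2 + 1 = 601; answer 601
Step 2: Y1 = 601; m = 25844; 25844 = 2^2 * 7 * 13 * 71; number of divisors = (2+1) * (1+1) * (1+1) * (1+1) = 24; answer 24
Step 3: Y2 = 24; d = 4; T(2) = -1*(50) + 2*(4) = -42; iterating: T(2)=-42, T(3)=142, T(4)=-226, T(5)=510, T(6)=-962, T(7)=1982, T(8)=-3906, T(9)=7870, T(10)=-15682, T(11)=31422; answer 31422

31422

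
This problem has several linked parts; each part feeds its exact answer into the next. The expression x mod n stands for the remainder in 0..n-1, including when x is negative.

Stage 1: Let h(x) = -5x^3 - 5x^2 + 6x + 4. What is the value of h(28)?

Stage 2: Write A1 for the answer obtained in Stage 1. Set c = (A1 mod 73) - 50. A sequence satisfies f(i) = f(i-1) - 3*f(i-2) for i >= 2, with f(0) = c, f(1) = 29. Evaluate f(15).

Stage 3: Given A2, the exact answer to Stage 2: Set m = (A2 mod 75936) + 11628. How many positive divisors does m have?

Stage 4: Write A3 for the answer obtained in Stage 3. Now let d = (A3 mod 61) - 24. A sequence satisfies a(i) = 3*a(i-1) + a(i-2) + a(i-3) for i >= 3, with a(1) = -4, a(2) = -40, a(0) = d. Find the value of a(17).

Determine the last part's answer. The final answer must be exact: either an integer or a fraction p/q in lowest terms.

-3668633396

Stage 1: -5*(28)^3 - 5*(28)^2 + 6*(28)^1 + 4 = (-109760) + (-3920) + (168) + (4) = -113508; answer -113508
Stage 2: A1 = -113508; c = -43; f(2) = 1*(29) - 3*(-43) = 158; iterating: f(2)=158, f(3)=71, f(4)=-403, f(5)=-616, f(6)=593, f(7)=2441, f(8)=662, f(9)=-6661, f(10)=-8647, f(11)=11336, f(12)=37277, f(13)=3269, f(14)=-108562, f(15)=-118369; answer -118369
Stage 3: A2 = -118369; m = 45131; 45131 is prime, so its only divisors are 1 and 45131; count = 2; answer 2
Stage 4: A3 = 2; d = -22; a(3) = 3*(-40) + 1*(-4) + 1*(-22) = -146; iterating: a(3)=-146, a(4)=-482, a(5)=-1632, a(6)=-5524, a(7)=-18686, a(8)=-63214, a(9)=-213852, a(10)=-723456, a(11)=-2447434, a(12)=-8279610, a(13)=-28009720, a(14)=-94756204, a(15)=-320557942, a(16)=-1084439750, a(17)=-3668633396; answer -3668633396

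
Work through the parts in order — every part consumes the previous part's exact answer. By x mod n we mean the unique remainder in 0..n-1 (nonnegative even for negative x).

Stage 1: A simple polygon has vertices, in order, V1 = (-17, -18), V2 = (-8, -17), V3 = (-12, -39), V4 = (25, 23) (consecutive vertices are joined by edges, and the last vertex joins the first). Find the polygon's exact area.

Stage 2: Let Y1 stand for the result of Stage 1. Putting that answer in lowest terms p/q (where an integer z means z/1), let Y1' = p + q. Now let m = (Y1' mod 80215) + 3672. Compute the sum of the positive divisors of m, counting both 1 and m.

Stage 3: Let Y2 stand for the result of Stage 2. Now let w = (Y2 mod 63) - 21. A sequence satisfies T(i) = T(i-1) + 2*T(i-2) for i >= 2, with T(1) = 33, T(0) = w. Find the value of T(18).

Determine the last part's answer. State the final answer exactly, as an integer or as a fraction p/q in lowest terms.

Stage 1: cross terms: (-17*-17 - -8*-18)=145, (-8*-39 - -12*-17)=108, (-12*23 - 25*-39)=699, (25*-18 - -17*23)=-59; twice the area = |893| = 893; area = 893/2; answer 893/2
Stage 2: Y1 = 893/2; threaded value p + q = 895; m = 4567; 4567 is prime, so its only divisors are 1 and 4567; sigma = 1 + 4567 = 4568; answer 4568
Stage 3: Y2 = 4568; w = 11; T(2) = 1*(33) + 2*(11) = 55; iterating: T(2)=55, T(3)=121, T(4)=231, T(5)=473, T(6)=935, T(7)=1881, T(8)=3751, T(9)=7513, T(10)=15015, T(11)=30041, T(12)=60071, T(13)=120153, T(14)=240295, T(15)=480601, T(16)=961191, T(17)=1922393, T(18)=3844775; answer 3844775

3844775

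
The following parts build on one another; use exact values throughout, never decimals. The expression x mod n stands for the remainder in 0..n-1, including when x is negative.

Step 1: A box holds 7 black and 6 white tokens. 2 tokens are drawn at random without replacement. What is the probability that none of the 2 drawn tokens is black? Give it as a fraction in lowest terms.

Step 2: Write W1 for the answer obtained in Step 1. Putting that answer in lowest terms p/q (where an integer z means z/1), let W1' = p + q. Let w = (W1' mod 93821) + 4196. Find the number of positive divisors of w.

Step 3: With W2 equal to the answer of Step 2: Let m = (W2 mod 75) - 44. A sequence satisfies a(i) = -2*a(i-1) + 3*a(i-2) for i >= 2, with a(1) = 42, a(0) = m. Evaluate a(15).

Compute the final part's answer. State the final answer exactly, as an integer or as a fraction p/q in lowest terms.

294152574

Step 1: total draws C(13,2) = 78; favorable C(6,2) = 15; P = 5/26; answer 5/26
Step 2: W1 = 5/26; threaded value p + q = 31; w = 4227; 4227 = 3 * 1409; number of divisors = (1+1) * (1+1) = 4; answer 4
Step 3: W2 = 4; m = -40; a(2) = -2*(42) + 3*(-40) = -204; iterating: a(2)=-204, a(3)=534, a(4)=-1680, a(5)=4962, a(6)=-14964, a(7)=44814, a(8)=-134520, a(9)=403482, a(10)=-1210524, a(11)=3631494, a(12)=-10894560, a(13)=32683602, a(14)=-98050884, a(15)=294152574; answer 294152574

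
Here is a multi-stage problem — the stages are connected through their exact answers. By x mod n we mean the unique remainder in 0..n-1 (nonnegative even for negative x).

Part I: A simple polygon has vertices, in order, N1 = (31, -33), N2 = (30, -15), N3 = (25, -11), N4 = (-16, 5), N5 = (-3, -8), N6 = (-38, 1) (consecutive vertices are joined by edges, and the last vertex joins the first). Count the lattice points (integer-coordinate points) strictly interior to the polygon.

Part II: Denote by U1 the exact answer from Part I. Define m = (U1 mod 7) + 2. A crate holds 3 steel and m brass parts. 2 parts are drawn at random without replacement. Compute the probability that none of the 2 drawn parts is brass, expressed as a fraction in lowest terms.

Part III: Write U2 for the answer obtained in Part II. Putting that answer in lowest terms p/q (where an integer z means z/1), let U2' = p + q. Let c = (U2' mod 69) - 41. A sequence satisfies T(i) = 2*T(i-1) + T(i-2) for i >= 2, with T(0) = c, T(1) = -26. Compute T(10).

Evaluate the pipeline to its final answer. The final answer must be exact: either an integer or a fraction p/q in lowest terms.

Part I: cross terms: (31*-15 - 30*-33)=525, (30*-11 - 25*-15)=45, (25*5 - -16*-11)=-51, (-16*-8 - -3*5)=143, (-3*1 - -38*-8)=-307, (-38*-33 - 31*1)=1223; twice the area = |1578| = 1578; area = 789; boundary points = 1 + 1 + 1 + 13 + 1 + 1 = 18; strictly interior points = area - boundary/2 + 1 = 781; answer 781
Part II: U1 = 781; m = 6; total draws C(9,2) = 36; favorable C(3,2) = 3; P = 1/12; answer 1/12
Part III: U2 = 1/12; threaded value p + q = 13; c = -28; T(2) = 2*(-26) + 1*(-28) = -80; iterating: T(2)=-80, T(3)=-186, T(4)=-452, T(5)=-1090, T(6)=-2632, T(7)=-6354, T(8)=-15340, T(9)=-37034, T(10)=-89408; answer -89408

-89408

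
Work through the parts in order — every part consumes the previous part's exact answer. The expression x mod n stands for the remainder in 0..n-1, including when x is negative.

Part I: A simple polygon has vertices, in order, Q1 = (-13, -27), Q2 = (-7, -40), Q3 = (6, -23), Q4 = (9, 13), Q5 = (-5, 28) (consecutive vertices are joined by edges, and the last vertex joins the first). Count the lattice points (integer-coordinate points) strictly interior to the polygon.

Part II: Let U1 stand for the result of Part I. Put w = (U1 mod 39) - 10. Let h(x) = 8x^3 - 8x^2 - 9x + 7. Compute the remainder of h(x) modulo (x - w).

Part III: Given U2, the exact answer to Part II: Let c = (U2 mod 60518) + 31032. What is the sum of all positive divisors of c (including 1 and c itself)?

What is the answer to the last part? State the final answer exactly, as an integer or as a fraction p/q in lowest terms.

64604

Part I: cross terms: (-13*-40 - -7*-27)=331, (-7*-23 - 6*-40)=401, (6*13 - 9*-23)=285, (9*28 - -5*13)=317, (-5*-27 - -13*28)=499; twice the area = |1833| = 1833; area = 1833/2; boundary points = 1 + 1 + 3 + 1 + 1 = 7; strictly interior points = area - boundary/2 + 1 = 914; answer 914
Part II: U1 = 914; w = 7; remainder = value at the root: 8*(7)^3 - 8*(7)^2 - 9*(7)^1 + 7 = (2744) + (-392) + (-63) + (7) = 2296; answer 2296
Part III: U2 = 2296; c = 33328; 33328 = 2^4 * 2083; sigma = (1 + 2 + 4 + 8 + 16) * (1 + 2083) = 31 * 2084 = 64604; answer 64604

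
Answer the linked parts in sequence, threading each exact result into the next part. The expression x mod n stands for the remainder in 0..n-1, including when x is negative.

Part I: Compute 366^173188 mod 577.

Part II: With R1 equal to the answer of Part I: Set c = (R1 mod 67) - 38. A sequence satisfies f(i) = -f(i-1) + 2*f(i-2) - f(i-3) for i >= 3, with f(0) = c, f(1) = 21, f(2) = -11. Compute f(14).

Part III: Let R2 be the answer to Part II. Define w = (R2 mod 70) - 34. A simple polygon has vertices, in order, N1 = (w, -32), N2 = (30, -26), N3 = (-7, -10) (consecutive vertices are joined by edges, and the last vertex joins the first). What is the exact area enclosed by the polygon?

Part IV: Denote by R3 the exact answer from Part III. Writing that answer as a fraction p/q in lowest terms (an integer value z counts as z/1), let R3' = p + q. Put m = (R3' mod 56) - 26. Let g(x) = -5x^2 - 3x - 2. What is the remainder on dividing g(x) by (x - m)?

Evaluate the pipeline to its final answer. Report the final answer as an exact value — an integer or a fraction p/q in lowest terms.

Part I: squarings mod 577: 366^1=366, 366^2=92, 366^4=386, 366^8=130, 366^16=167, 366^32=193, 366^64=321, 366^128=335, 366^256=287, 366^512=435, 366^1024=546, 366^2048=384, 366^4096=321, 366^8192=335, 366^16384=287, 366^32768=435, 366^65536=546, 366^131072=384; 366^173188 = 366^4 * 366^128 * 366^1024 * 366^8192 * 366^32768 * 366^131072 = 484 (mod 577); answer 484
Part II: R1 = 484; c = -23; f(3) = -1*(-11) + 2*(21) - 1*(-23) = 76; iterating: f(3)=76, f(4)=-119, f(5)=282, f(6)=-596, f(7)=1279, f(8)=-2753, f(9)=5907, f(10)=-12692, f(11)=27259, f(12)=-58550, f(13)=125760, f(14)=-270119; answer -270119
Part III: R2 = -270119; w = -23; cross terms: (-23*-26 - 30*-32)=1558, (30*-10 - -7*-26)=-482, (-7*-32 - -23*-10)=-6; twice the area = |1070| = 1070; area = 535; answer 535
Part IV: R3 = 535; threaded value p + q = 536; m = 6; remainder = value at the root: -5*(6)^2 - 3*(6)^1 - 2 = (-180) + (-18) + (-2) = -200; answer -200

-200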